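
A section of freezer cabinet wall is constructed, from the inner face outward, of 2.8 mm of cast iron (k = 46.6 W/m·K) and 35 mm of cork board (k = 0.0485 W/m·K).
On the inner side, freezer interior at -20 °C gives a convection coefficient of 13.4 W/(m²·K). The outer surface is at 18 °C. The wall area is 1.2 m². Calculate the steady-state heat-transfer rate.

Using the resistance-network approach (series):
R_inner film = 1/(h_i·A) = 1/(13.4×1.2) = 0.06219 K/W
R_cast iron = L/(kA) = 0.0028/(46.6×1.2) = 5.007×10^-5 K/W
R_cork board = L/(kA) = 0.035/(0.0485×1.2) = 0.6014 K/W
R_total = 0.6636 K/W
Q = ΔT / R_total = 38 / 0.6636

Q ≈ 57.3 W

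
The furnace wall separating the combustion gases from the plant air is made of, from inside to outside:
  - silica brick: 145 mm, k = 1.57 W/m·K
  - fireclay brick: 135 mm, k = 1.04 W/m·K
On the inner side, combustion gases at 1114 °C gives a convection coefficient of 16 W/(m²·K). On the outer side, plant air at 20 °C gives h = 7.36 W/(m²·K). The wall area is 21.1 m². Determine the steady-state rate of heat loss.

Q ≈ 54900 W

Using the resistance-network approach (series):
R_inner film = 1/(h_i·A) = 1/(16×21.1) = 0.002962 K/W
R_silica brick = L/(kA) = 0.145/(1.57×21.1) = 0.004377 K/W
R_fireclay brick = L/(kA) = 0.135/(1.04×21.1) = 0.006152 K/W
R_outer film = 1/(h_o·A) = 1/(7.36×21.1) = 0.006439 K/W
R_total = 0.01993 K/W
Q = ΔT / R_total = 1094 / 0.01993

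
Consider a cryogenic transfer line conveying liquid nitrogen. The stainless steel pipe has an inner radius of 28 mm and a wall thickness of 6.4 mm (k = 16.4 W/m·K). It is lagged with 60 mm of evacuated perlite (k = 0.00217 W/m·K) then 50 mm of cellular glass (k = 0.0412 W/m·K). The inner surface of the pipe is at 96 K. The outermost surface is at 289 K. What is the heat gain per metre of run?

Treating each annulus and film as a series resistance:
R_stainless steel pipe wall = ln(34.4/28)/(2π×16.4×1) = 0.001998 K/W
R_evacuated perlite = ln(94.4/34.4)/(2π×0.00217×1) = 74.04 K/W
R_cellular glass = ln(144.4/94.4)/(2π×0.0412×1) = 1.642 K/W
R_total = 75.68 K/W
Q = ΔT/R_total = 193/75.68

q′ ≈ 2.55 W/m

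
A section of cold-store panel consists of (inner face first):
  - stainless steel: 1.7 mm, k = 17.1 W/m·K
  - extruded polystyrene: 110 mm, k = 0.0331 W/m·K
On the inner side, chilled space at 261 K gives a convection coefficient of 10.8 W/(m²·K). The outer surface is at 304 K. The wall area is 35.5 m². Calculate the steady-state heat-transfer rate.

Using the resistance-network approach (series):
R_inner film = 1/(h_i·A) = 1/(10.8×35.5) = 0.002608 K/W
R_stainless steel = L/(kA) = 0.0017/(17.1×35.5) = 2.8×10^-6 K/W
R_extruded polystyrene = L/(kA) = 0.11/(0.0331×35.5) = 0.09361 K/W
R_total = 0.09622 K/W
Q = ΔT / R_total = 43 / 0.09622

Q ≈ 447 W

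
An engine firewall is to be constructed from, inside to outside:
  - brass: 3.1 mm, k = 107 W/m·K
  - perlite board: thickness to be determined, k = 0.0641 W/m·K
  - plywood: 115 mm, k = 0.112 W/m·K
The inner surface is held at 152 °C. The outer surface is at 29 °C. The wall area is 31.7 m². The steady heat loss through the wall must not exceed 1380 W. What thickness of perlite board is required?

L ≈ 115 mm

Model the wall as resistances in series:
R_brass = L/(kA) = 0.0031/(107×31.7) = 9.139×10^-7 K/W
R_plywood = L/(kA) = 0.115/(0.112×31.7) = 0.03239 K/W
Sum of the known resistances R_other = 0.03239 K/W
Required total resistance R_tot = ΔT/Q_allow = 123/1380 = 0.08913 K/W
R_perlite board = R_tot − R_other = 0.05674 K/W
L = R·k·A = 0.05674×0.0641×31.7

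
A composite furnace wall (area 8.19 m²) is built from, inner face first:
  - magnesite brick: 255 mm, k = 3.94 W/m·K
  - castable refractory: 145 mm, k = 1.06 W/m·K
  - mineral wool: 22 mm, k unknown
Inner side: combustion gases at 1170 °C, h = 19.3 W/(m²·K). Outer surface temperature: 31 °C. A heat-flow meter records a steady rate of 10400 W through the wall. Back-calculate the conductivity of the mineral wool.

k ≈ 0.0342 W/(m·K)

Treating each layer as a thermal resistance in series:
R_inner film = 1/(h_i·A) = 1/(19.3×8.19) = 0.006326 K/W
R_magnesite brick = L/(kA) = 0.255/(3.94×8.19) = 0.007902 K/W
R_castable refractory = L/(kA) = 0.145/(1.06×8.19) = 0.0167 K/W
Sum of known resistances R_other = 0.03093 K/W
Total R = ΔT/Q = 1139/10400 = 0.1095 K/W
R_mineral wool = R_total − R_other = 0.07859 K/W
k = L/(R·A) = 0.022/(0.07859×8.19)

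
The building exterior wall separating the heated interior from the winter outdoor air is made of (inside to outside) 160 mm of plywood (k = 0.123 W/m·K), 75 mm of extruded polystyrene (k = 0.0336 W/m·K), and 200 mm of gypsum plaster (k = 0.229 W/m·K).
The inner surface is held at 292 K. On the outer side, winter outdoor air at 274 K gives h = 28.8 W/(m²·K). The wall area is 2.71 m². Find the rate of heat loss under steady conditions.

Q ≈ 11 W

Model the wall as resistances in series:
R_plywood = L/(kA) = 0.16/(0.123×2.71) = 0.48 K/W
R_extruded polystyrene = L/(kA) = 0.075/(0.0336×2.71) = 0.8237 K/W
R_gypsum plaster = L/(kA) = 0.2/(0.229×2.71) = 0.3223 K/W
R_outer film = 1/(h_o·A) = 1/(28.8×2.71) = 0.01281 K/W
R_total = 1.639 K/W
Q = ΔT / R_total = 18 / 1.639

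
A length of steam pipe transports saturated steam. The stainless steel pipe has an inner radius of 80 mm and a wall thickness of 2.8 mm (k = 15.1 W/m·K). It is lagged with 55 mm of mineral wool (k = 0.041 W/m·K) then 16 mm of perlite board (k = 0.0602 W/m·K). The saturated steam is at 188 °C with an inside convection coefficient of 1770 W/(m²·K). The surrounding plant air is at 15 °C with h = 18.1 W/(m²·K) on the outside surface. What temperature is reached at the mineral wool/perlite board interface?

Cylindrical conduction, so R = ln(r₂/r₁)/(2πkL) per layer, in series:
R_inner film = 1/(h_i·2πr₁L) = 1/(1770×2π×0.08×1) = 0.001124 K/W
R_stainless steel pipe wall = ln(82.8/80)/(2π×15.1×1) = 3.626×10^-4 K/W
R_mineral wool = ln(137.8/82.8)/(2π×0.041×1) = 1.977 K/W
R_perlite board = ln(153.8/137.8)/(2π×0.0602×1) = 0.2904 K/W
R_outer film = 1/(h_o·2πr_oL) = 1/(18.1×2π×0.1538×1) = 0.05717 K/W
R_total = 2.326 K/W
Q = ΔT/R_total = 173/2.326
Q = 74.4 W/m
T_interface = T_inner − Q·ΣR(inner→interface) = 188 − 74.4×1.979

T ≈ 40.8 °C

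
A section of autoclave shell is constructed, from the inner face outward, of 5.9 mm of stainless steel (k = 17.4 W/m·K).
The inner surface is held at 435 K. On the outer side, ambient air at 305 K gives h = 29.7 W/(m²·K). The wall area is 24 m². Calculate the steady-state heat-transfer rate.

Q ≈ 91700 W

Series thermal resistances:
R_stainless steel = L/(kA) = 0.0059/(17.4×24) = 1.413×10^-5 K/W
R_outer film = 1/(h_o·A) = 1/(29.7×24) = 0.001403 K/W
R_total = 0.001417 K/W
Q = ΔT / R_total = 130 / 0.001417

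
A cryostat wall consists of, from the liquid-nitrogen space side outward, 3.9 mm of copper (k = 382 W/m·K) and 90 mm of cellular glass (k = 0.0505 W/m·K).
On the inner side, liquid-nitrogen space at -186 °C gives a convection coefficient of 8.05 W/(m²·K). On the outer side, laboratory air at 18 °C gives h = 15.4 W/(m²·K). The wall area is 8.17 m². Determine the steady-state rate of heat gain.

Treating each layer as a thermal resistance in series:
R_inner film = 1/(h_i·A) = 1/(8.05×8.17) = 0.0152 K/W
R_copper = L/(kA) = 0.0039/(382×8.17) = 1.25×10^-6 K/W
R_cellular glass = L/(kA) = 0.09/(0.0505×8.17) = 0.2181 K/W
R_outer film = 1/(h_o·A) = 1/(15.4×8.17) = 0.007948 K/W
R_total = 0.2413 K/W
Q = ΔT / R_total = 204 / 0.2413

Q ≈ 845 W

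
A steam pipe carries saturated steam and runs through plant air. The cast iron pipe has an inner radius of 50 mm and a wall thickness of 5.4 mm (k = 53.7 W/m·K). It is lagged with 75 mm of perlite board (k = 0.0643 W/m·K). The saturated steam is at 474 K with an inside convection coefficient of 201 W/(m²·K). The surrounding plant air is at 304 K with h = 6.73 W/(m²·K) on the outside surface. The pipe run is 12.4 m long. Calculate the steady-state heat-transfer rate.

Q ≈ 910 W

For a radial system each layer contributes R = ln(r_out/r_in)/(2πkL); films add R = 1/(hA).
R_inner film = 1/(h_i·2πr₁L) = 1/(201×2π×0.05×12.4) = 0.001277 K/W
R_cast iron pipe wall = ln(55.4/50)/(2π×53.7×12.4) = 2.451×10^-5 K/W
R_perlite board = ln(130.4/55.4)/(2π×0.0643×12.4) = 0.1709 K/W
R_outer film = 1/(h_o·2πr_oL) = 1/(6.73×2π×0.1304×12.4) = 0.01463 K/W
R_total = 0.1868 K/W
Q = ΔT/R_total = 170/0.1868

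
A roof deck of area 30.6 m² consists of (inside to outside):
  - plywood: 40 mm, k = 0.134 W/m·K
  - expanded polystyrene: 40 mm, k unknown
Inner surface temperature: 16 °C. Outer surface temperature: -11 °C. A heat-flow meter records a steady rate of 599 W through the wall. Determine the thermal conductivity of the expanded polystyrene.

k ≈ 0.037 W/(m·K)

Treating each layer as a thermal resistance in series:
R_plywood = L/(kA) = 0.04/(0.134×30.6) = 0.009755 K/W
Sum of known resistances R_other = 0.009755 K/W
Total R = ΔT/Q = 27/599 = 0.04508 K/W
R_expanded polystyrene = R_total − R_other = 0.03532 K/W
k = L/(R·A) = 0.04/(0.03532×30.6)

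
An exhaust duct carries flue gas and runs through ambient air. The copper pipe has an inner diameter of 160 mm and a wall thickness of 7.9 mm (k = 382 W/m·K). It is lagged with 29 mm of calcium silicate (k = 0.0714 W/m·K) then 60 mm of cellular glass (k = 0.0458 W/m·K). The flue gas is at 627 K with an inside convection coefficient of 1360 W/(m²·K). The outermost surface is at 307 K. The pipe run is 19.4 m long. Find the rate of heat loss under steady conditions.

Treating each annulus and film as a series resistance:
R_inner film = 1/(h_i·2πr₁L) = 1/(1360×2π×0.08×19.4) = 7.54×10^-5 K/W
R_copper pipe wall = ln(87.9/80)/(2π×382×19.4) = 2.022×10^-6 K/W
R_calcium silicate = ln(116.9/87.9)/(2π×0.0714×19.4) = 0.03276 K/W
R_cellular glass = ln(176.9/116.9)/(2π×0.0458×19.4) = 0.0742 K/W
R_total = 0.107 K/W
Q = ΔT/R_total = 320/0.107

Q ≈ 2990 W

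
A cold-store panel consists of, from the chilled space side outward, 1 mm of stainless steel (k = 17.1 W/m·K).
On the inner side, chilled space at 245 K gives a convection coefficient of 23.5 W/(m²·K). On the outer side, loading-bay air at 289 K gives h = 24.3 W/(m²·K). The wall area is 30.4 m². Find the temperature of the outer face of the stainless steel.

T ≈ 267 K

Model the wall as resistances in series:
R_inner film = 1/(h_i·A) = 1/(23.5×30.4) = 0.0014 K/W
R_stainless steel = L/(kA) = 0.001/(17.1×30.4) = 1.924×10^-6 K/W
R_outer film = 1/(h_o·A) = 1/(24.3×30.4) = 0.001354 K/W
R_total = 0.002755 K/W;  Q = ΔT/R_total = 44/0.002755 = 15970 W
T_interface = T_inner + Q·ΣR(inner→interface) = 245 + 16000×0.001402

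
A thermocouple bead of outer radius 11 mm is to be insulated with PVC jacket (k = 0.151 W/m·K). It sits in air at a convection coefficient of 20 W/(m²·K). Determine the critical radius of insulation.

r_cr ≈ 15.1 mm

For a sphere r_cr = 2k/h = 2×0.151/20
r_cr = 15.1 mm; since the bare radius (11 mm) is below r_cr, adding a thin layer of insulation will *increase* heat loss.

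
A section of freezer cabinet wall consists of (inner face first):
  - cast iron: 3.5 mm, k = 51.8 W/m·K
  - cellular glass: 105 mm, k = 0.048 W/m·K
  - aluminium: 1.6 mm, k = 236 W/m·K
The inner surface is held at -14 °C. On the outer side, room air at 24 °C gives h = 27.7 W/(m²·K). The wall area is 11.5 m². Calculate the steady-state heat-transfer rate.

Q ≈ 197 W

Series thermal resistances:
R_cast iron = L/(kA) = 0.0035/(51.8×11.5) = 5.875×10^-6 K/W
R_cellular glass = L/(kA) = 0.105/(0.048×11.5) = 0.1902 K/W
R_aluminium = L/(kA) = 0.0016/(236×11.5) = 5.895×10^-7 K/W
R_outer film = 1/(h_o·A) = 1/(27.7×11.5) = 0.003139 K/W
R_total = 0.1934 K/W
Q = ΔT / R_total = 38 / 0.1934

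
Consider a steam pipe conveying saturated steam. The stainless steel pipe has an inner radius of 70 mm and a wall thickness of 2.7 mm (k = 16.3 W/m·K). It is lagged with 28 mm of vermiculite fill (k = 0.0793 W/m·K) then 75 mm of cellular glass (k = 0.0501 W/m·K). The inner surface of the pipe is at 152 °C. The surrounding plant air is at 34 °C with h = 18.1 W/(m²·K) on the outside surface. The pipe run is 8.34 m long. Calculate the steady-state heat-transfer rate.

Q ≈ 398 W

For a radial system each layer contributes R = ln(r_out/r_in)/(2πkL); films add R = 1/(hA).
R_stainless steel pipe wall = ln(72.7/70)/(2π×16.3×8.34) = 4.431×10^-5 K/W
R_vermiculite fill = ln(100.7/72.7)/(2π×0.0793×8.34) = 0.0784 K/W
R_cellular glass = ln(175.7/100.7)/(2π×0.0501×8.34) = 0.212 K/W
R_outer film = 1/(h_o·2πr_oL) = 1/(18.1×2π×0.1757×8.34) = 0.006001 K/W
R_total = 0.2965 K/W
Q = ΔT/R_total = 118/0.2965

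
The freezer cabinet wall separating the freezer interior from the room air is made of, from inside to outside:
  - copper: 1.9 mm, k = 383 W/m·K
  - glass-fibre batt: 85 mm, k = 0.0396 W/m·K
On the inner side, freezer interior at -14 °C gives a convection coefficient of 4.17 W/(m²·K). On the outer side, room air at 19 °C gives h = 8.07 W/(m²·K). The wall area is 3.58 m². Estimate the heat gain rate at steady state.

Q ≈ 47.1 W

Series thermal resistances:
R_inner film = 1/(h_i·A) = 1/(4.17×3.58) = 0.06699 K/W
R_copper = L/(kA) = 0.0019/(383×3.58) = 1.386×10^-6 K/W
R_glass-fibre batt = L/(kA) = 0.085/(0.0396×3.58) = 0.5996 K/W
R_outer film = 1/(h_o·A) = 1/(8.07×3.58) = 0.03461 K/W
R_total = 0.7012 K/W
Q = ΔT / R_total = 33 / 0.7012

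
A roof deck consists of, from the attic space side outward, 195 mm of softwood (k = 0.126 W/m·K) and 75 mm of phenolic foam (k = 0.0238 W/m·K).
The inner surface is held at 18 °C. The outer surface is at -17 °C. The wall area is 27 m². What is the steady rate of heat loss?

Q ≈ 201 W

Thermal resistances in series:
R_softwood = L/(kA) = 0.195/(0.126×27) = 0.05732 K/W
R_phenolic foam = L/(kA) = 0.075/(0.0238×27) = 0.1167 K/W
R_total = 0.174 K/W
Q = ΔT / R_total = 35 / 0.174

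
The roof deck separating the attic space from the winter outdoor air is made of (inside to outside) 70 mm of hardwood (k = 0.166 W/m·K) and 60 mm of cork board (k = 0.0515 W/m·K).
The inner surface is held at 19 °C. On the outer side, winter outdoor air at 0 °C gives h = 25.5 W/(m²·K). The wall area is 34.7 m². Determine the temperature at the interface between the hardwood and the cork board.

T ≈ 14.1 °C

Thermal resistances in series:
R_hardwood = L/(kA) = 0.07/(0.166×34.7) = 0.01215 K/W
R_cork board = L/(kA) = 0.06/(0.0515×34.7) = 0.03357 K/W
R_outer film = 1/(h_o·A) = 1/(25.5×34.7) = 0.00113 K/W
R_total = 0.04686 K/W;  Q = ΔT/R_total = 19/0.04686 = 405.5 W
T_interface = T_inner − Q·ΣR(inner→interface) = 19 − 405×0.01215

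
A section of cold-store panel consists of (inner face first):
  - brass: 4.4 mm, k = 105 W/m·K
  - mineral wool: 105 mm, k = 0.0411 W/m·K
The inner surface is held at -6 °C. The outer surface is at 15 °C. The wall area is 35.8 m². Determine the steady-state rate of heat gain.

Thermal resistances in series:
R_brass = L/(kA) = 0.0044/(105×35.8) = 1.171×10^-6 K/W
R_mineral wool = L/(kA) = 0.105/(0.0411×35.8) = 0.07136 K/W
R_total = 0.07136 K/W
Q = ΔT / R_total = 21 / 0.07136

Q ≈ 294 W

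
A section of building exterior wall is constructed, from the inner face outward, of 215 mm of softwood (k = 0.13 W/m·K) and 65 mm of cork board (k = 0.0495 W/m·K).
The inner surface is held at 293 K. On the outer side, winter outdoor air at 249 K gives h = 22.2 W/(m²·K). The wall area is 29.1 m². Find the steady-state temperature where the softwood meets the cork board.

T ≈ 269 K

Treating each layer as a thermal resistance in series:
R_softwood = L/(kA) = 0.215/(0.13×29.1) = 0.05683 K/W
R_cork board = L/(kA) = 0.065/(0.0495×29.1) = 0.04512 K/W
R_outer film = 1/(h_o·A) = 1/(22.2×29.1) = 0.001548 K/W
R_total = 0.1035 K/W;  Q = ΔT/R_total = 44/0.1035 = 425.1 W
T_interface = T_inner − Q·ΣR(inner→interface) = 293 − 425×0.05683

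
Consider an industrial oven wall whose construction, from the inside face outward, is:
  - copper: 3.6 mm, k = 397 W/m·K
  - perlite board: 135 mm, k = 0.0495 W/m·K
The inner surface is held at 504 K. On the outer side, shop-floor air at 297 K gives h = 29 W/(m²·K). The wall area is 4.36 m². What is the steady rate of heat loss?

Q ≈ 327 W

Treating each layer as a thermal resistance in series:
R_copper = L/(kA) = 0.0036/(397×4.36) = 2.08×10^-6 K/W
R_perlite board = L/(kA) = 0.135/(0.0495×4.36) = 0.6255 K/W
R_outer film = 1/(h_o·A) = 1/(29×4.36) = 0.007909 K/W
R_total = 0.6334 K/W
Q = ΔT / R_total = 207 / 0.6334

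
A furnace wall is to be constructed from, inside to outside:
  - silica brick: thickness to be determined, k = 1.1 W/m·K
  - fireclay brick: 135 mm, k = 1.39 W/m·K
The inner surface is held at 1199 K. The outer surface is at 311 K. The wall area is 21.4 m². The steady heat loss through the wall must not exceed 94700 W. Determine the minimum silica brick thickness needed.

L ≈ 114 mm

Thermal resistances in series:
R_fireclay brick = L/(kA) = 0.135/(1.39×21.4) = 0.004538 K/W
Sum of the known resistances R_other = 0.004538 K/W
Required total resistance R_tot = ΔT/Q_allow = 888/94700 = 0.009377 K/W
R_silica brick = R_tot − R_other = 0.004839 K/W
L = R·k·A = 0.004839×1.1×21.4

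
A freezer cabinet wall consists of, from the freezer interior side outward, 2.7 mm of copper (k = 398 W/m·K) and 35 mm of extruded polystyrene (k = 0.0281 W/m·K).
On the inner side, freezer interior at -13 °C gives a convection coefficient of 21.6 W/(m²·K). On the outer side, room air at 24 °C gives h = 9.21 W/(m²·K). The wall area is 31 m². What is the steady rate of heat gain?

Q ≈ 819 W

Series thermal resistances:
R_inner film = 1/(h_i·A) = 1/(21.6×31) = 0.001493 K/W
R_copper = L/(kA) = 0.0027/(398×31) = 2.188×10^-7 K/W
R_extruded polystyrene = L/(kA) = 0.035/(0.0281×31) = 0.04018 K/W
R_outer film = 1/(h_o·A) = 1/(9.21×31) = 0.003503 K/W
R_total = 0.04518 K/W
Q = ΔT / R_total = 37 / 0.04518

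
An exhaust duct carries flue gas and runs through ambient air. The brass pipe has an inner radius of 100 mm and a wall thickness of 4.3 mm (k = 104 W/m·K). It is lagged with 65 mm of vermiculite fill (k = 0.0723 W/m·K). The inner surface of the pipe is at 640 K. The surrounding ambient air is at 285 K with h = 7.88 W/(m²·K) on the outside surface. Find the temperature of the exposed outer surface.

Treating each annulus and film as a series resistance:
R_brass pipe wall = ln(104.3/100)/(2π×104×1) = 6.443×10^-5 K/W
R_vermiculite fill = ln(169.3/104.3)/(2π×0.0723×1) = 1.066 K/W
R_outer film = 1/(h_o·2πr_oL) = 1/(7.88×2π×0.1693×1) = 0.1193 K/W
R_total = 1.186 K/W
Q = ΔT/R_total = 355/1.186
Q = 299 W/m
T_interface = T_inner − Q·ΣR(inner→interface) = 640 − 299×1.066

T ≈ 321 K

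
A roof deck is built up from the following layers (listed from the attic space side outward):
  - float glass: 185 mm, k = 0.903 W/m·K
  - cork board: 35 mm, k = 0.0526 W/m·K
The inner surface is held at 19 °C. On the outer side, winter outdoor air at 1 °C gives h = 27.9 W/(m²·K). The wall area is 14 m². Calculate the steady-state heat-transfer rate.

Treating each layer as a thermal resistance in series:
R_float glass = L/(kA) = 0.185/(0.903×14) = 0.01463 K/W
R_cork board = L/(kA) = 0.035/(0.0526×14) = 0.04753 K/W
R_outer film = 1/(h_o·A) = 1/(27.9×14) = 0.00256 K/W
R_total = 0.06472 K/W
Q = ΔT / R_total = 18 / 0.06472

Q ≈ 278 W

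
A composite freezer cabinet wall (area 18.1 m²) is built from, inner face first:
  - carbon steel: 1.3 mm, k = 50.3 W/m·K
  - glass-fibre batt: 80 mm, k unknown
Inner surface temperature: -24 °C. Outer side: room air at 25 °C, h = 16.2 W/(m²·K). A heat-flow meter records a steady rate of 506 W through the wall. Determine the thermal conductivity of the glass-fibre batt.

k ≈ 0.0473 W/(m·K)

Using the resistance-network approach (series):
R_carbon steel = L/(kA) = 0.0013/(50.3×18.1) = 1.428×10^-6 K/W
R_outer film = 1/(h_o·A) = 1/(16.2×18.1) = 0.00341 K/W
Sum of known resistances R_other = 0.003412 K/W
Total R = ΔT/Q = 49/506 = 0.09684 K/W
R_glass-fibre batt = R_total − R_other = 0.09343 K/W
k = L/(R·A) = 0.08/(0.09343×18.1)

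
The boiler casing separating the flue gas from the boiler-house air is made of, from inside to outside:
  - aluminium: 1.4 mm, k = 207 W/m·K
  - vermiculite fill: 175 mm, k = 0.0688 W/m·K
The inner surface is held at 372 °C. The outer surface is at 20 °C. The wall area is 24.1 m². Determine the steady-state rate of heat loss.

Treating each layer as a thermal resistance in series:
R_aluminium = L/(kA) = 0.0014/(207×24.1) = 2.806×10^-7 K/W
R_vermiculite fill = L/(kA) = 0.175/(0.0688×24.1) = 0.1055 K/W
R_total = 0.1055 K/W
Q = ΔT / R_total = 352 / 0.1055

Q ≈ 3340 W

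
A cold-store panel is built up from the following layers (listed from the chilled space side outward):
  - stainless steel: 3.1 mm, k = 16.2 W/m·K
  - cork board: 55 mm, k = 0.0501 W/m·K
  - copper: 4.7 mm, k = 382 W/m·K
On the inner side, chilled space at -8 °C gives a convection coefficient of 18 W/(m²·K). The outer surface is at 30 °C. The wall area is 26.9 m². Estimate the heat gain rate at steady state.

Q ≈ 886 W

Series thermal resistances:
R_inner film = 1/(h_i·A) = 1/(18×26.9) = 0.002065 K/W
R_stainless steel = L/(kA) = 0.0031/(16.2×26.9) = 7.114×10^-6 K/W
R_cork board = L/(kA) = 0.055/(0.0501×26.9) = 0.04081 K/W
R_copper = L/(kA) = 0.0047/(382×26.9) = 4.574×10^-7 K/W
R_total = 0.04288 K/W
Q = ΔT / R_total = 38 / 0.04288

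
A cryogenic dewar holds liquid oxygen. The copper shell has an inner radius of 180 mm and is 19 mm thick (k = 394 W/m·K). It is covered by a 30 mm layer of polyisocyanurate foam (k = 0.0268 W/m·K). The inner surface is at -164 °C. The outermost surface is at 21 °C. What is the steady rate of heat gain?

Q ≈ 94.6 W

Radial (spherical) resistances in series:
R_copper shell = (1/0.18 − 1/0.199)/(4π×394) = 1.071×10^-4 K/W
R_polyisocyanurate foam = (1/0.199 − 1/0.229)/(4π×0.0268) = 1.955 K/W
R_total = 1.955 K/W
Q = ΔT/R_total = 185/1.955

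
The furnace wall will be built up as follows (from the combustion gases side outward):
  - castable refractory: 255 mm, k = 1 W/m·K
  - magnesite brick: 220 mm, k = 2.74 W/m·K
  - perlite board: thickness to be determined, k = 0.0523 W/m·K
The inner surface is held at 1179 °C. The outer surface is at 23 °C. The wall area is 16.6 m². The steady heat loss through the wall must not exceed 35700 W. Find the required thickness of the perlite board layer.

L ≈ 10.6 mm

Using the resistance-network approach (series):
R_castable refractory = L/(kA) = 0.255/(1×16.6) = 0.01536 K/W
R_magnesite brick = L/(kA) = 0.22/(2.74×16.6) = 0.004837 K/W
Sum of the known resistances R_other = 0.0202 K/W
Required total resistance R_tot = ΔT/Q_allow = 1156/35700 = 0.03238 K/W
R_perlite board = R_tot − R_other = 0.01218 K/W
L = R·k·A = 0.01218×0.0523×16.6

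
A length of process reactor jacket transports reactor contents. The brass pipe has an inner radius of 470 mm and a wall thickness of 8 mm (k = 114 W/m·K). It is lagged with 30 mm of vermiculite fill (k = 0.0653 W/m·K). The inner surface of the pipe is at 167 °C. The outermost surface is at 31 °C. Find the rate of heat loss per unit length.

q′ ≈ 917 W/m

Radial resistances (cylindrical: R_cond = ln(r_o/r_i)/(2πkL), R_conv = 1/(h·2πrL)):
R_brass pipe wall = ln(478/470)/(2π×114×1) = 2.356×10^-5 K/W
R_vermiculite fill = ln(508/478)/(2π×0.0653×1) = 0.1484 K/W
R_total = 0.1484 K/W
Q = ΔT/R_total = 136/0.1484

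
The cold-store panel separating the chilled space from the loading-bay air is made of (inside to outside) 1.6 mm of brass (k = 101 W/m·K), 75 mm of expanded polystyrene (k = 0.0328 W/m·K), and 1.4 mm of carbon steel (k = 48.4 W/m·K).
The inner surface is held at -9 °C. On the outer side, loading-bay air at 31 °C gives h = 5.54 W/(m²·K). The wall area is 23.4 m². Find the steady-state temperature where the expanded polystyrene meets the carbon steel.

T ≈ 28.1 °C

Series thermal resistances:
R_brass = L/(kA) = 0.0016/(101×23.4) = 6.77×10^-7 K/W
R_expanded polystyrene = L/(kA) = 0.075/(0.0328×23.4) = 0.09772 K/W
R_carbon steel = L/(kA) = 0.0014/(48.4×23.4) = 1.236×10^-6 K/W
R_outer film = 1/(h_o·A) = 1/(5.54×23.4) = 0.007714 K/W
R_total = 0.1054 K/W;  Q = ΔT/R_total = 40/0.1054 = 379.4 W
T_interface = T_inner + Q·ΣR(inner→interface) = -9 + 379×0.09772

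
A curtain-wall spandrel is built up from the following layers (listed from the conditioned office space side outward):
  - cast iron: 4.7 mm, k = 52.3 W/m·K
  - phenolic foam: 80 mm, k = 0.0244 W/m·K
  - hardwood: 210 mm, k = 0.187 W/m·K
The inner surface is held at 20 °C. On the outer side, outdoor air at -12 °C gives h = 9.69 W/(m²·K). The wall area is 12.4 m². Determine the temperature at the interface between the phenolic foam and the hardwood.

T ≈ -3.29 °C

Thermal resistances in series:
R_cast iron = L/(kA) = 0.0047/(52.3×12.4) = 7.247×10^-6 K/W
R_phenolic foam = L/(kA) = 0.08/(0.0244×12.4) = 0.2644 K/W
R_hardwood = L/(kA) = 0.21/(0.187×12.4) = 0.09056 K/W
R_outer film = 1/(h_o·A) = 1/(9.69×12.4) = 0.008323 K/W
R_total = 0.3633 K/W;  Q = ΔT/R_total = 32/0.3633 = 88.08 W
T_interface = T_inner − Q·ΣR(inner→interface) = 20 − 88.1×0.2644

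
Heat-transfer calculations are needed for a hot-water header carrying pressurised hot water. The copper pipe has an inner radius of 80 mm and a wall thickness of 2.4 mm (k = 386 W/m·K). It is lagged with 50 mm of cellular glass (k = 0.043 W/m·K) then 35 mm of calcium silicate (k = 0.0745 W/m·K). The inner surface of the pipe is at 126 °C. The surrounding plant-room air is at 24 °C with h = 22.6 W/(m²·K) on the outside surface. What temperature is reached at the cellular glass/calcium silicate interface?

Treating each annulus and film as a series resistance:
R_copper pipe wall = ln(82.4/80)/(2π×386×1) = 1.219×10^-5 K/W
R_cellular glass = ln(132.4/82.4)/(2π×0.043×1) = 1.755 K/W
R_calcium silicate = ln(167.4/132.4)/(2π×0.0745×1) = 0.5011 K/W
R_outer film = 1/(h_o·2πr_oL) = 1/(22.6×2π×0.1674×1) = 0.04207 K/W
R_total = 2.298 K/W
Q = ΔT/R_total = 102/2.298
Q = 44.4 W/m
T_interface = T_inner − Q·ΣR(inner→interface) = 126 − 44.4×1.755

T ≈ 48.1 °C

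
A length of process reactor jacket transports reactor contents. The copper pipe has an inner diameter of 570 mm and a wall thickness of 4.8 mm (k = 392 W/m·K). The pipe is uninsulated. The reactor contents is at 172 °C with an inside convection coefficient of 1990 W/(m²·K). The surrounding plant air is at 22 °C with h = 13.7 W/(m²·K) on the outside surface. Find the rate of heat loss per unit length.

Radial resistances (cylindrical: R_cond = ln(r_o/r_i)/(2πkL), R_conv = 1/(h·2πrL)):
R_inner film = 1/(h_i·2πr₁L) = 1/(1990×2π×0.285×1) = 2.806×10^-4 K/W
R_copper pipe wall = ln(289.8/285)/(2π×392×1) = 6.781×10^-6 K/W
R_outer film = 1/(h_o·2πr_oL) = 1/(13.7×2π×0.2898×1) = 0.04009 K/W
R_total = 0.04037 K/W
Q = ΔT/R_total = 150/0.04037

q′ ≈ 3720 W/m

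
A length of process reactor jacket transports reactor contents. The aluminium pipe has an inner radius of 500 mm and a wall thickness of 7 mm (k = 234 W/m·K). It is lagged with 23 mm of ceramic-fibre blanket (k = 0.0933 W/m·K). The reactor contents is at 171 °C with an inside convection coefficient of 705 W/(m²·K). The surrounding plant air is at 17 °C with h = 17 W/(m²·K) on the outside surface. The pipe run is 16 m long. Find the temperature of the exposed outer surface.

Radial resistances (cylindrical: R_cond = ln(r_o/r_i)/(2πkL), R_conv = 1/(h·2πrL)):
R_inner film = 1/(h_i·2πr₁L) = 1/(705×2π×0.5×16) = 2.822×10^-5 K/W
R_aluminium pipe wall = ln(507/500)/(2π×234×16) = 5.91×10^-7 K/W
R_ceramic-fibre blanket = ln(530/507)/(2π×0.0933×16) = 0.00473 K/W
R_outer film = 1/(h_o·2πr_oL) = 1/(17×2π×0.53×16) = 0.001104 K/W
R_total = 0.005863 K/W
Q = ΔT/R_total = 154/0.005863
Q = 26300 W
T_interface = T_inner − Q·ΣR(inner→interface) = 171 − 26300×0.004759

T ≈ 46 °C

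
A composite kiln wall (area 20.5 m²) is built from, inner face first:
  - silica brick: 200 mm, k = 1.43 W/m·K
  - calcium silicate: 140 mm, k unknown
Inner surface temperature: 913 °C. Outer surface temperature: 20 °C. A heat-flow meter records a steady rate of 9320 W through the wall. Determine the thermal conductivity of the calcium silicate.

Model the wall as resistances in series:
R_silica brick = L/(kA) = 0.2/(1.43×20.5) = 0.006822 K/W
Sum of known resistances R_other = 0.006822 K/W
Total R = ΔT/Q = 893/9320 = 0.09582 K/W
R_calcium silicate = R_total − R_other = 0.08899 K/W
k = L/(R·A) = 0.14/(0.08899×20.5)

k ≈ 0.0767 W/(m·K)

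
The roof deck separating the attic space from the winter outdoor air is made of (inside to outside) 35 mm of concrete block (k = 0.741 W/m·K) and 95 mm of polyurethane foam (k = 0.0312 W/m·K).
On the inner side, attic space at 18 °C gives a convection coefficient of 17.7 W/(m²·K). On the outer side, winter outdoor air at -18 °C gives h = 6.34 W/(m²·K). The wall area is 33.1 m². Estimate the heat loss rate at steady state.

Series thermal resistances:
R_inner film = 1/(h_i·A) = 1/(17.7×33.1) = 0.001707 K/W
R_concrete block = L/(kA) = 0.035/(0.741×33.1) = 0.001427 K/W
R_polyurethane foam = L/(kA) = 0.095/(0.0312×33.1) = 0.09199 K/W
R_outer film = 1/(h_o·A) = 1/(6.34×33.1) = 0.004765 K/W
R_total = 0.09989 K/W
Q = ΔT / R_total = 36 / 0.09989

Q ≈ 360 W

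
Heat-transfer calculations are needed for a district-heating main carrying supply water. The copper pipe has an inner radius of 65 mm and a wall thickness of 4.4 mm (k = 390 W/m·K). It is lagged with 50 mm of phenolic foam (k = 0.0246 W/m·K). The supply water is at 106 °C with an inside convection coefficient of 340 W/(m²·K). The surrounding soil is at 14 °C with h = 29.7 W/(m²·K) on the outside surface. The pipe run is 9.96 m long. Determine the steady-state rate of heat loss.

Q ≈ 257 W

Radial resistances (cylindrical: R_cond = ln(r_o/r_i)/(2πkL), R_conv = 1/(h·2πrL)):
R_inner film = 1/(h_i·2πr₁L) = 1/(340×2π×0.065×9.96) = 7.231×10^-4 K/W
R_copper pipe wall = ln(69.4/65)/(2π×390×9.96) = 2.684×10^-6 K/W
R_phenolic foam = ln(119.4/69.4)/(2π×0.0246×9.96) = 0.3525 K/W
R_outer film = 1/(h_o·2πr_oL) = 1/(29.7×2π×0.1194×9.96) = 0.004506 K/W
R_total = 0.3577 K/W
Q = ΔT/R_total = 92/0.3577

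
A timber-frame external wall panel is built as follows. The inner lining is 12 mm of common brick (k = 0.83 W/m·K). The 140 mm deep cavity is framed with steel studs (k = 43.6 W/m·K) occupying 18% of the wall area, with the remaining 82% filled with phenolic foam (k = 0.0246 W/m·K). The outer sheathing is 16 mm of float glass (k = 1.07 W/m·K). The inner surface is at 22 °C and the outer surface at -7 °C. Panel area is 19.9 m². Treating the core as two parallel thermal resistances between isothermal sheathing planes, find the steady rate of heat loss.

Sheathing layers in series; stud and cavity paths in parallel between them.
R_inner = 0.012/(0.83×19.9) = 7.265×10^-4 K/W
R_stud  = 0.14/(43.6×0.18×19.9) = 8.964×10^-4 K/W
R_cav   = 0.14/(0.0246×0.82×19.9) = 0.3488 K/W
1/R_core = 1/R_stud + 1/R_cav → R_core = 8.941×10^-4 K/W
R_outer = 0.016/(1.07×19.9) = 7.514×10^-4 K/W
R_total = 0.002372 K/W
Q = ΔT/R_total = 29/0.002372

Q ≈ 12200 W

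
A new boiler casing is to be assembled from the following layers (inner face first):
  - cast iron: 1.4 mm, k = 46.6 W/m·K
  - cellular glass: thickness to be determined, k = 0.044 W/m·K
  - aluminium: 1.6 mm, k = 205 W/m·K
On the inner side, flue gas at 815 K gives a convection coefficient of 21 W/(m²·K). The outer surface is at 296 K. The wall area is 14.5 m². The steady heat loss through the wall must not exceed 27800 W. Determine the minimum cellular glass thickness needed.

Series thermal resistances:
R_inner film = 1/(h_i·A) = 1/(21×14.5) = 0.003284 K/W
R_cast iron = L/(kA) = 0.0014/(46.6×14.5) = 2.072×10^-6 K/W
R_aluminium = L/(kA) = 0.0016/(205×14.5) = 5.383×10^-7 K/W
Sum of the known resistances R_other = 0.003287 K/W
Required total resistance R_tot = ΔT/Q_allow = 519/27800 = 0.01867 K/W
R_cellular glass = R_tot − R_other = 0.01538 K/W
L = R·k·A = 0.01538×0.044×14.5

L ≈ 9.81 mm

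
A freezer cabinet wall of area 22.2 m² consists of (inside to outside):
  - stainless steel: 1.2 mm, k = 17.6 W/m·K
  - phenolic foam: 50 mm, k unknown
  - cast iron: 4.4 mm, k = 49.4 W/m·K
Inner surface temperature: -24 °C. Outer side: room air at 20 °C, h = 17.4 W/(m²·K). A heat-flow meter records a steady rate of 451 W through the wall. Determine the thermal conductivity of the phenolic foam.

k ≈ 0.0237 W/(m·K)

Using the resistance-network approach (series):
R_stainless steel = L/(kA) = 0.0012/(17.6×22.2) = 3.071×10^-6 K/W
R_cast iron = L/(kA) = 0.0044/(49.4×22.2) = 4.012×10^-6 K/W
R_outer film = 1/(h_o·A) = 1/(17.4×22.2) = 0.002589 K/W
Sum of known resistances R_other = 0.002596 K/W
Total R = ΔT/Q = 44/451 = 0.09756 K/W
R_phenolic foam = R_total − R_other = 0.09497 K/W
k = L/(R·A) = 0.05/(0.09497×22.2)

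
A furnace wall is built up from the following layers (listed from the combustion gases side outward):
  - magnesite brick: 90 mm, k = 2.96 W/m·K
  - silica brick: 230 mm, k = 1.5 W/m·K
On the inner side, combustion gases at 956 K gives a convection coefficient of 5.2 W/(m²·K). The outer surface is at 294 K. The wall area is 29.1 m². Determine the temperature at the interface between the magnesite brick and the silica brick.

Model the wall as resistances in series:
R_inner film = 1/(h_i·A) = 1/(5.2×29.1) = 0.006609 K/W
R_magnesite brick = L/(kA) = 0.09/(2.96×29.1) = 0.001045 K/W
R_silica brick = L/(kA) = 0.23/(1.5×29.1) = 0.005269 K/W
R_total = 0.01292 K/W;  Q = ΔT/R_total = 662/0.01292 = 51230 W
T_interface = T_inner − Q·ΣR(inner→interface) = 956 − 51200×0.007653

T ≈ 564 K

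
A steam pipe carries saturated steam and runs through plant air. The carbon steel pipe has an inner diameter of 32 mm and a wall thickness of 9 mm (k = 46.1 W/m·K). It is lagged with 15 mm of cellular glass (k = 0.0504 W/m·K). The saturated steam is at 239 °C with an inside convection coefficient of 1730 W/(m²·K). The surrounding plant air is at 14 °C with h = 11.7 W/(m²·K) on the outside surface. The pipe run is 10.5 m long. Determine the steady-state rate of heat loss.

Q ≈ 1290 W

Treating each annulus and film as a series resistance:
R_inner film = 1/(h_i·2πr₁L) = 1/(1730×2π×0.016×10.5) = 5.476×10^-4 K/W
R_carbon steel pipe wall = ln(25/16)/(2π×46.1×10.5) = 1.467×10^-4 K/W
R_cellular glass = ln(40/25)/(2π×0.0504×10.5) = 0.1414 K/W
R_outer film = 1/(h_o·2πr_oL) = 1/(11.7×2π×0.04×10.5) = 0.03239 K/W
R_total = 0.1744 K/W
Q = ΔT/R_total = 225/0.1744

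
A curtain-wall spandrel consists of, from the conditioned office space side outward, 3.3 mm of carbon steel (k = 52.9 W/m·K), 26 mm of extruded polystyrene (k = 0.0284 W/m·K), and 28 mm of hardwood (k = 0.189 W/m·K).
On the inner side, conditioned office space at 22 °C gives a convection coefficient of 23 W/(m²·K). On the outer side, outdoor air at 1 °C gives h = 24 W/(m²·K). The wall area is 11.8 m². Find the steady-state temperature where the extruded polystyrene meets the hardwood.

T ≈ 4.47 °C

Treating each layer as a thermal resistance in series:
R_inner film = 1/(h_i·A) = 1/(23×11.8) = 0.003685 K/W
R_carbon steel = L/(kA) = 0.0033/(52.9×11.8) = 5.287×10^-6 K/W
R_extruded polystyrene = L/(kA) = 0.026/(0.0284×11.8) = 0.07758 K/W
R_hardwood = L/(kA) = 0.028/(0.189×11.8) = 0.01255 K/W
R_outer film = 1/(h_o·A) = 1/(24×11.8) = 0.003531 K/W
R_total = 0.09736 K/W;  Q = ΔT/R_total = 21/0.09736 = 215.7 W
T_interface = T_inner − Q·ΣR(inner→interface) = 22 − 216×0.08127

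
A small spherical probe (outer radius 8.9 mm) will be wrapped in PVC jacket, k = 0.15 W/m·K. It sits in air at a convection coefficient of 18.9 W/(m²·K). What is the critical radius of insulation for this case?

r_cr ≈ 15.9 mm

For a sphere r_cr = 2k/h = 2×0.15/18.9
r_cr = 15.9 mm; since the bare radius (8.9 mm) is below r_cr, adding a thin layer of insulation will *increase* heat loss.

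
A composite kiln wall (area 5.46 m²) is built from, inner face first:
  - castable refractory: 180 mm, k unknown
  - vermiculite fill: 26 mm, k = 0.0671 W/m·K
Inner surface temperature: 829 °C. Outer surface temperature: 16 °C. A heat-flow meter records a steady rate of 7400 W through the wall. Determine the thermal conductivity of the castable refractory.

Series thermal resistances:
R_vermiculite fill = L/(kA) = 0.026/(0.0671×5.46) = 0.07097 K/W
Sum of known resistances R_other = 0.07097 K/W
Total R = ΔT/Q = 813/7400 = 0.1099 K/W
R_castable refractory = R_total − R_other = 0.0389 K/W
k = L/(R·A) = 0.18/(0.0389×5.46)

k ≈ 0.848 W/(m·K)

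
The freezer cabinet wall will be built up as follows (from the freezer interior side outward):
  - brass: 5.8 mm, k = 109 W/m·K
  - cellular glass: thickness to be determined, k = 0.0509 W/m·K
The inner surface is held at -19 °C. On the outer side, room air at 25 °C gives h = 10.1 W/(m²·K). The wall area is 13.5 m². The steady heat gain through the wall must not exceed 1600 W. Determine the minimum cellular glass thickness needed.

L ≈ 13.9 mm

Thermal resistances in series:
R_brass = L/(kA) = 0.0058/(109×13.5) = 3.942×10^-6 K/W
R_outer film = 1/(h_o·A) = 1/(10.1×13.5) = 0.007334 K/W
Sum of the known resistances R_other = 0.007338 K/W
Required total resistance R_tot = ΔT/Q_allow = 44/1600 = 0.0275 K/W
R_cellular glass = R_tot − R_other = 0.02016 K/W
L = R·k·A = 0.02016×0.0509×13.5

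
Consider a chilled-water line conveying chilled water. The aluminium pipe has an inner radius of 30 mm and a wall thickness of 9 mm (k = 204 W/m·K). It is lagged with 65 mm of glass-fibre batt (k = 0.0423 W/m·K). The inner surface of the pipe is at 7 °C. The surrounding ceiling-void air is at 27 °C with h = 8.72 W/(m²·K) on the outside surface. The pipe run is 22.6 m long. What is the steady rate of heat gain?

Q ≈ 117 W

Radial resistances (cylindrical: R_cond = ln(r_o/r_i)/(2πkL), R_conv = 1/(h·2πrL)):
R_aluminium pipe wall = ln(39/30)/(2π×204×22.6) = 9.057×10^-6 K/W
R_glass-fibre batt = ln(104/39)/(2π×0.0423×22.6) = 0.1633 K/W
R_outer film = 1/(h_o·2πr_oL) = 1/(8.72×2π×0.104×22.6) = 0.007765 K/W
R_total = 0.1711 K/W
Q = ΔT/R_total = 20/0.1711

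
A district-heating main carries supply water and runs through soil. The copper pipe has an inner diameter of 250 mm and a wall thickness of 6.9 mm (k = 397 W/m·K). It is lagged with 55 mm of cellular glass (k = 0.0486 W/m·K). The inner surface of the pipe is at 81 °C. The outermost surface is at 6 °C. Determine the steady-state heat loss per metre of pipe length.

Cylindrical conduction, so R = ln(r₂/r₁)/(2πkL) per layer, in series:
R_copper pipe wall = ln(131.9/125)/(2π×397×1) = 2.154×10^-5 K/W
R_cellular glass = ln(186.9/131.9)/(2π×0.0486×1) = 1.141 K/W
R_total = 1.141 K/W
Q = ΔT/R_total = 75/1.141

q′ ≈ 65.7 W/m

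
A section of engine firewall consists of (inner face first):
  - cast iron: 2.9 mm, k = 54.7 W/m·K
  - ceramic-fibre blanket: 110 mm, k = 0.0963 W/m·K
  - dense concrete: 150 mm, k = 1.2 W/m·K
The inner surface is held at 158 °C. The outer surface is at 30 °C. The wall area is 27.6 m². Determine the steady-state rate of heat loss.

Model the wall as resistances in series:
R_cast iron = L/(kA) = 0.0029/(54.7×27.6) = 1.921×10^-6 K/W
R_ceramic-fibre blanket = L/(kA) = 0.11/(0.0963×27.6) = 0.04139 K/W
R_dense concrete = L/(kA) = 0.15/(1.2×27.6) = 0.004529 K/W
R_total = 0.04592 K/W
Q = ΔT / R_total = 128 / 0.04592

Q ≈ 2790 W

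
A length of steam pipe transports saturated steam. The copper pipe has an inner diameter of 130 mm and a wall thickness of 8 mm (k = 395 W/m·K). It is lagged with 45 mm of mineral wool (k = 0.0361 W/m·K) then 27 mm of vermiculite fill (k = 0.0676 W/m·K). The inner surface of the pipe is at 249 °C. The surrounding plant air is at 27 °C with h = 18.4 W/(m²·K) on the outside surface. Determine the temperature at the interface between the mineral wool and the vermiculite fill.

Cylindrical conduction, so R = ln(r₂/r₁)/(2πkL) per layer, in series:
R_copper pipe wall = ln(73/65)/(2π×395×1) = 4.677×10^-5 K/W
R_mineral wool = ln(118/73)/(2π×0.0361×1) = 2.117 K/W
R_vermiculite fill = ln(145/118)/(2π×0.0676×1) = 0.4851 K/W
R_outer film = 1/(h_o·2πr_oL) = 1/(18.4×2π×0.145×1) = 0.05965 K/W
R_total = 2.662 K/W
Q = ΔT/R_total = 222/2.662
Q = 83.4 W/m
T_interface = T_inner − Q·ΣR(inner→interface) = 249 − 83.4×2.117

T ≈ 72.4 °C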